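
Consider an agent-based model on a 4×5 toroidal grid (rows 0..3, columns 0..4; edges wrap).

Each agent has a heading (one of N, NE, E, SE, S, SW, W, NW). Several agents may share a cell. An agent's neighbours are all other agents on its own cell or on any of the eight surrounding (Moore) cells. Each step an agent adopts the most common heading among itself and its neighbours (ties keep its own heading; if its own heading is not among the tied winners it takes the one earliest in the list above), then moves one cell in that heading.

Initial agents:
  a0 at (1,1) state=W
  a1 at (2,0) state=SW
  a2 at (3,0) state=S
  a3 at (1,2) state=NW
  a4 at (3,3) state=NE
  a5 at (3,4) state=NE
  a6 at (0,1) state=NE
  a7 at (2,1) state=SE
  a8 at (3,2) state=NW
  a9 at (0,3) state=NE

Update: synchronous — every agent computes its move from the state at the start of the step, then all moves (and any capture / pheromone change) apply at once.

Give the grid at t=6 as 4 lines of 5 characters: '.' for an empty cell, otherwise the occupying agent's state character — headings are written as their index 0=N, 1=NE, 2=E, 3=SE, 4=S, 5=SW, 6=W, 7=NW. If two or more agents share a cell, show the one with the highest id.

t=1: a0@(1,0):W a1@(3,4):SW a2@(2,1):NE a3@(0,3):NE a4@(2,4):NE a5@(2,0):NE a6@(3,0):NW a7@(1,0):NW a8@(2,3):NE a9@(3,4):NE
t=2: a0@(0,1):NE a1@(2,0):NE a2@(1,2):NE a3@(3,4):NE a4@(1,0):NE a5@(1,1):NE a6@(2,1):NE a7@(0,1):NE a8@(1,4):NE a9@(2,0):NE
t=3: a0@(3,2):NE a1@(1,1):NE a2@(0,3):NE a3@(2,0):NE a4@(0,1):NE a5@(0,2):NE a6@(1,2):NE a7@(3,2):NE a8@(0,0):NE a9@(1,1):NE
t=4: a0@(2,3):NE a1@(0,2):NE a2@(3,4):NE a3@(1,1):NE a4@(3,2):NE a5@(3,3):NE a6@(0,3):NE a7@(2,3):NE a8@(3,1):NE a9@(0,2):NE
t=5: a0@(1,4):NE a1@(3,3):NE a2@(2,0):NE a3@(0,2):NE a4@(2,3):NE a5@(2,4):NE a6@(3,4):NE a7@(1,4):NE a8@(2,2):NE a9@(3,3):NE
t=6: a0@(0,0):NE a1@(2,4):NE a2@(1,1):NE a3@(3,3):NE a4@(1,4):NE a5@(1,0):NE a6@(2,0):NE a7@(0,0):NE a8@(1,3):NE a9@(2,4):NE

1....
11.11
1...1
...1.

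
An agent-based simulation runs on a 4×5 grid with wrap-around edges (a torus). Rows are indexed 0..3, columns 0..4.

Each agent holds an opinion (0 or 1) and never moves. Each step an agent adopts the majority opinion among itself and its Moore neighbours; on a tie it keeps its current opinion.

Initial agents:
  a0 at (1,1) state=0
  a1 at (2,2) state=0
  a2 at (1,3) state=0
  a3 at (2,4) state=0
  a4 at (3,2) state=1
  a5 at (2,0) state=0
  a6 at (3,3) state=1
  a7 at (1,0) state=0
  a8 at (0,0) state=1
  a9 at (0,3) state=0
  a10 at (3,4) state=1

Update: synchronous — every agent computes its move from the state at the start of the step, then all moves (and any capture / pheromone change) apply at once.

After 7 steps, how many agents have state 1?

5

t=1: a0@(1,1):0 a1@(2,2):0 a2@(1,3):0 a3@(2,4):0 a4@(3,2):1 a5@(2,0):0 a6@(3,3):1 a7@(1,0):0 a8@(0,0):1 a9@(0,3):1 a10@(3,4):1
t=2: (unchanged — steady state)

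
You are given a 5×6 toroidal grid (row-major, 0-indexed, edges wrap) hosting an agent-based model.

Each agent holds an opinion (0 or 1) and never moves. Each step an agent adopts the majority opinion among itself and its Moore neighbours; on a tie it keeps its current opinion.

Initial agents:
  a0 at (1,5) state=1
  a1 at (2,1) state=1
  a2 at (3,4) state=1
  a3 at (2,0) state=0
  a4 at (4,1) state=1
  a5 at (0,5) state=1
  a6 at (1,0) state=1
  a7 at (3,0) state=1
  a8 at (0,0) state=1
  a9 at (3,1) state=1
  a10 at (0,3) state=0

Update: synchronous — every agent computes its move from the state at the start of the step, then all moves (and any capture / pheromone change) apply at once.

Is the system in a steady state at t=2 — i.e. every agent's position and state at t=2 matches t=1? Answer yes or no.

yes

t=1: a0@(1,5):1 a1@(2,1):1 a2@(3,4):1 a3@(2,0):1 a4@(4,1):1 a5@(0,5):1 a6@(1,0):1 a7@(3,0):1 a8@(0,0):1 a9@(3,1):1 a10@(0,3):0
t=2: (unchanged — steady state)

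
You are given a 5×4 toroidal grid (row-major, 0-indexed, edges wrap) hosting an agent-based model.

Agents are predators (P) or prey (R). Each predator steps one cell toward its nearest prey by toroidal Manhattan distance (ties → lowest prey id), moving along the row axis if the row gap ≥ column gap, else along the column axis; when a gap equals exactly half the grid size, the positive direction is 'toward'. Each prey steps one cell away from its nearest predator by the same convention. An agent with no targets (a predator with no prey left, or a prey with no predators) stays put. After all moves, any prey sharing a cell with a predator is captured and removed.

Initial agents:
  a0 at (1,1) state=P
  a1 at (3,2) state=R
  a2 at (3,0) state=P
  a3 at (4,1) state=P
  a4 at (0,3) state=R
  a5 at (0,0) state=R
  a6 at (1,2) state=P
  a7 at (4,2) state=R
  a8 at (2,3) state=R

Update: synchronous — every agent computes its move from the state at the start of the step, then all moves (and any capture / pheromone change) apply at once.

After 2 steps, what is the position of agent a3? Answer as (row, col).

t=1: a0@(0,1):P a2@(3,1):P a3@(4,2):P a4@(4,3):R a5@(4,0):R a6@(2,2):P a7@(4,3):R a8@(1,3):R
t=2: a0@(4,1):P a2@(4,1):P a3@(4,3):P a4@(4,0):R a5@(3,0):R a6@(1,2):P a7@(4,0):R a8@(0,3):R

(4, 3)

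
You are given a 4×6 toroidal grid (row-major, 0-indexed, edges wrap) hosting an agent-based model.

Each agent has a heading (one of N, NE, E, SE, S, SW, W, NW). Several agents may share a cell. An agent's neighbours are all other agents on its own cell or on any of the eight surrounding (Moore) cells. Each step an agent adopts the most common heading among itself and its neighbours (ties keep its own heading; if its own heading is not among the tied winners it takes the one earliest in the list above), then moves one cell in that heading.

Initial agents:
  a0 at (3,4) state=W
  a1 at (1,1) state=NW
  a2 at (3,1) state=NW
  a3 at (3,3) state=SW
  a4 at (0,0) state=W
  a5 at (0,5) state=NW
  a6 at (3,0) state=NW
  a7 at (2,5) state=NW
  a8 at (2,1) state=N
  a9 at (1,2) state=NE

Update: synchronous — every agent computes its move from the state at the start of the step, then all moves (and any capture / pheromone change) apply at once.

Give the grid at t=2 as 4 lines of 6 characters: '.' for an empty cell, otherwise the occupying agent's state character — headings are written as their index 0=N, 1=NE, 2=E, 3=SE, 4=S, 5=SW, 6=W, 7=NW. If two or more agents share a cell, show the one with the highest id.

...7.7
.57.77
...77.
..7..7

t=1: a0@(2,3):NW a1@(0,0):NW a2@(2,0):NW a3@(0,2):SW a4@(3,5):NW a5@(3,4):NW a6@(2,5):NW a7@(1,4):NW a8@(1,0):NW a9@(0,3):NE
t=2: a0@(1,2):NW a1@(3,5):NW a2@(1,5):NW a3@(1,1):SW a4@(2,4):NW a5@(2,3):NW a6@(1,4):NW a7@(0,3):NW a8@(0,5):NW a9@(3,2):NW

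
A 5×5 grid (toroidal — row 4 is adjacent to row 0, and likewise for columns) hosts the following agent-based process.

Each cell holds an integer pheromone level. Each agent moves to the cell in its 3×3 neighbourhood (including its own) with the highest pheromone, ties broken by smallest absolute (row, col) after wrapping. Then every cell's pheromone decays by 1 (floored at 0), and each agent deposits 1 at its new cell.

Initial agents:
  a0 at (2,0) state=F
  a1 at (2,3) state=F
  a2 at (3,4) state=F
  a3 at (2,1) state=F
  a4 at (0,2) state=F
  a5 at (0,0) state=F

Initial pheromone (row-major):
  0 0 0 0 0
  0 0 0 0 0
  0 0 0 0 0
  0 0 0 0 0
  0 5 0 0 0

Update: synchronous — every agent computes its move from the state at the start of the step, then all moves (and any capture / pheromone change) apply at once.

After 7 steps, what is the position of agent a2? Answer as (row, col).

t=1: a0@(1,0) a1@(1,2) a2@(2,0) a3@(1,0) a4@(4,1) a5@(4,1) | pheromone: 0 0 0 0 0 / 2 0 1 0 0 / 1 0 0 0 0 / 0 0 0 0 0 / 0 6 0 0 0
t=2: a0@(1,0) a1@(1,2) a2@(1,0) a3@(1,0) a4@(4,1) a5@(4,1) | pheromone: 0 0 0 0 0 / 4 0 1 0 0 / 0 0 0 0 0 / 0 0 0 0 0 / 0 7 0 0 0
t=3: a0@(1,0) a1@(1,2) a2@(1,0) a3@(1,0) a4@(4,1) a5@(4,1) | pheromone: 0 0 0 0 0 / 6 0 1 0 0 / 0 0 0 0 0 / 0 0 0 0 0 / 0 8 0 0 0
t=4: a0@(1,0) a1@(1,2) a2@(1,0) a3@(1,0) a4@(4,1) a5@(4,1) | pheromone: 0 0 0 0 0 / 8 0 1 0 0 / 0 0 0 0 0 / 0 0 0 0 0 / 0 9 0 0 0
t=5: a0@(1,0) a1@(1,2) a2@(1,0) a3@(1,0) a4@(4,1) a5@(4,1) | pheromone: 0 0 0 0 0 / 10 0 1 0 0 / 0 0 0 0 0 / 0 0 0 0 0 / 0 10 0 0 0
t=6: a0@(1,0) a1@(1,2) a2@(1,0) a3@(1,0) a4@(4,1) a5@(4,1) | pheromone: 0 0 0 0 0 / 12 0 1 0 0 / 0 0 0 0 0 / 0 0 0 0 0 / 0 11 0 0 0
t=7: a0@(1,0) a1@(1,2) a2@(1,0) a3@(1,0) a4@(4,1) a5@(4,1) | pheromone: 0 0 0 0 0 / 14 0 1 0 0 / 0 0 0 0 0 / 0 0 0 0 0 / 0 12 0 0 0

(1, 0)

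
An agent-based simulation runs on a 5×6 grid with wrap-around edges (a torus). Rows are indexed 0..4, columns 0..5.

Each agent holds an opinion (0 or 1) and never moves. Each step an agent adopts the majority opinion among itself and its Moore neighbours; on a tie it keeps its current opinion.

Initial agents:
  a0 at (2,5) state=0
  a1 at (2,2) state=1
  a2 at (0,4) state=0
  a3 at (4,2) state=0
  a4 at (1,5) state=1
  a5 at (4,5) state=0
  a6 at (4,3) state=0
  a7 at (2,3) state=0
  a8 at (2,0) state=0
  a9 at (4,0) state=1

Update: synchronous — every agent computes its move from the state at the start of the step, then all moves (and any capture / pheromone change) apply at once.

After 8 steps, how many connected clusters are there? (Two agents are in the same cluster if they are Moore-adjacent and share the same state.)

4

t=1: a0@(2,5):0 a1@(2,2):1 a2@(0,4):0 a3@(4,2):0 a4@(1,5):0 a5@(4,5):0 a6@(4,3):0 a7@(2,3):0 a8@(2,0):0 a9@(4,0):1
t=2: (unchanged — steady state)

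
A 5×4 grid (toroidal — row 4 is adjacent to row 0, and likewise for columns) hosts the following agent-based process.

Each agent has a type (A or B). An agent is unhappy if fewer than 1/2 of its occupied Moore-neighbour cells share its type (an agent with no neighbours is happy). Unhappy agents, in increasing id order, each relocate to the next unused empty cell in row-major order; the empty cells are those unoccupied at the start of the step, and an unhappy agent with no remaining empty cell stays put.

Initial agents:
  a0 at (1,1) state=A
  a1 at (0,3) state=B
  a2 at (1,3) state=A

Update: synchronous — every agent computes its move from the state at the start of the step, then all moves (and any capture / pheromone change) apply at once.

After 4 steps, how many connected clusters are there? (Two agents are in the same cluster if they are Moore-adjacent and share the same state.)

2

t=1: a0@(1,1):A a1@(0,0):B a2@(0,1):A
t=2: a0@(1,1):A a1@(0,2):B a2@(0,1):A
t=3: a0@(1,1):A a1@(0,0):B a2@(0,1):A
t=4: a0@(1,1):A a1@(0,2):B a2@(0,1):A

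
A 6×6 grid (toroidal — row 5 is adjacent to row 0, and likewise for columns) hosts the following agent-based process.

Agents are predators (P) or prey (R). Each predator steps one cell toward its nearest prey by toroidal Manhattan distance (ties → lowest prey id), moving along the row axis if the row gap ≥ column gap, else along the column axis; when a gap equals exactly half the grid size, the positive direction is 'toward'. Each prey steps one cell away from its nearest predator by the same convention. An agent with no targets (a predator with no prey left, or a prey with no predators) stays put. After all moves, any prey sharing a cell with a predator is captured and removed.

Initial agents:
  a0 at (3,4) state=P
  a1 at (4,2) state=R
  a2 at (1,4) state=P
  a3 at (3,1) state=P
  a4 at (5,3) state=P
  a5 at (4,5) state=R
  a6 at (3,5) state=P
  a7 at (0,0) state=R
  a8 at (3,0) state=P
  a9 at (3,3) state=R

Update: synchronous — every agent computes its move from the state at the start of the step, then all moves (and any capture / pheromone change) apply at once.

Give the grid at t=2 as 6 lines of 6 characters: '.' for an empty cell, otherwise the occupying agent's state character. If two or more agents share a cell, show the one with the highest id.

t=1: a0@(3,3):P a1@(5,2):R a2@(1,5):P a3@(4,1):P a4@(4,3):P a5@(5,5):R a6@(4,5):P a7@(0,1):R a8@(4,0):P a9@(3,2):R
t=2: a0@(3,2):P a1@(0,2):R a2@(0,5):P a3@(5,1):P a4@(5,3):P a6@(5,5):P a7@(1,1):R a8@(5,0):P a9@(3,1):R

..R..P
.R....
......
.RP...
......
PP.P.P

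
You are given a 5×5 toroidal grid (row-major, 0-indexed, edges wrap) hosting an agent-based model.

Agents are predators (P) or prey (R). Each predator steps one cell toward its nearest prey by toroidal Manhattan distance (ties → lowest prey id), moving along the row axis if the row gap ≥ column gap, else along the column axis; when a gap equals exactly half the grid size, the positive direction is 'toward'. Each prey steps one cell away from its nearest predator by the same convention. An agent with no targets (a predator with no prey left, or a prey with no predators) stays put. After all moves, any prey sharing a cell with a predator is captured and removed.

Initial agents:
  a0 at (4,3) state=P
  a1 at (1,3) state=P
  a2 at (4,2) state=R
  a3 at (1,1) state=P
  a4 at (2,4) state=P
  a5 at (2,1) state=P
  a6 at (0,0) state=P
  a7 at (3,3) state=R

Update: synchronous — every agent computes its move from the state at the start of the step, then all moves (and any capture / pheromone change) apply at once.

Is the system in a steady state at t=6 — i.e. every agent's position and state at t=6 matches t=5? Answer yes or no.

t=1: a0@(4,2):P a1@(2,3):P a2@(4,1):R a3@(0,1):P a4@(3,4):P a5@(3,1):P a6@(0,1):P
t=2: a0@(4,1):P a1@(3,3):P a2@(4,0):R a3@(4,1):P a4@(3,0):P a5@(4,1):P a6@(4,1):P
t=3: a0@(4,0):P a1@(3,4):P a2@(4,4):R a3@(4,0):P a4@(4,0):P a5@(4,0):P a6@(4,0):P
t=4: a0@(4,4):P a1@(4,4):P a2@(4,3):R a3@(4,4):P a4@(4,4):P a5@(4,4):P a6@(4,4):P
t=5: a0@(4,3):P a1@(4,3):P a2@(4,2):R a3@(4,3):P a4@(4,3):P a5@(4,3):P a6@(4,3):P
t=6: a0@(4,2):P a1@(4,2):P a2@(4,1):R a3@(4,2):P a4@(4,2):P a5@(4,2):P a6@(4,2):P

no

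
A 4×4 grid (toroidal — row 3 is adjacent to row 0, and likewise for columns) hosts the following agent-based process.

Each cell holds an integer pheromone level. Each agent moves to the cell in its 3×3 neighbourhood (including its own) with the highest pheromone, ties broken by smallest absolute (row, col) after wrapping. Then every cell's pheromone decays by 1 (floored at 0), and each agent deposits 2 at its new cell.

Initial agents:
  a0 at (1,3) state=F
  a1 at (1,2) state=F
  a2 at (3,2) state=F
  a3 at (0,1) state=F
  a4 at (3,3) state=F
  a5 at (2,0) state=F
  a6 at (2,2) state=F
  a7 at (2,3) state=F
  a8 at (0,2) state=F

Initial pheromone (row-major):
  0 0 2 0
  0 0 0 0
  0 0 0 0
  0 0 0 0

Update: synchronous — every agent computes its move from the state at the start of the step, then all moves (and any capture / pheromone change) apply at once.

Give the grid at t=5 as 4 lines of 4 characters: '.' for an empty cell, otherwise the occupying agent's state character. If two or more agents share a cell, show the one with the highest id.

t=1: a0@(0,2) a1@(0,2) a2@(0,2) a3@(0,2) a4@(0,2) a5@(1,0) a6@(1,1) a7@(1,0) a8@(0,2) | pheromone: 0 0 13 0 / 4 2 0 0 / 0 0 0 0 / 0 0 0 0
t=2: a0@(0,2) a1@(0,2) a2@(0,2) a3@(0,2) a4@(0,2) a5@(1,0) a6@(0,2) a7@(1,0) a8@(0,2) | pheromone: 0 0 26 0 / 7 1 0 0 / 0 0 0 0 / 0 0 0 0
t=3: a0@(0,2) a1@(0,2) a2@(0,2) a3@(0,2) a4@(0,2) a5@(1,0) a6@(0,2) a7@(1,0) a8@(0,2) | pheromone: 0 0 39 0 / 10 0 0 0 / 0 0 0 0 / 0 0 0 0
t=4: a0@(0,2) a1@(0,2) a2@(0,2) a3@(0,2) a4@(0,2) a5@(1,0) a6@(0,2) a7@(1,0) a8@(0,2) | pheromone: 0 0 52 0 / 13 0 0 0 / 0 0 0 0 / 0 0 0 0
t=5: a0@(0,2) a1@(0,2) a2@(0,2) a3@(0,2) a4@(0,2) a5@(1,0) a6@(0,2) a7@(1,0) a8@(0,2) | pheromone: 0 0 65 0 / 16 0 0 0 / 0 0 0 0 / 0 0 0 0

..F.
F...
....
....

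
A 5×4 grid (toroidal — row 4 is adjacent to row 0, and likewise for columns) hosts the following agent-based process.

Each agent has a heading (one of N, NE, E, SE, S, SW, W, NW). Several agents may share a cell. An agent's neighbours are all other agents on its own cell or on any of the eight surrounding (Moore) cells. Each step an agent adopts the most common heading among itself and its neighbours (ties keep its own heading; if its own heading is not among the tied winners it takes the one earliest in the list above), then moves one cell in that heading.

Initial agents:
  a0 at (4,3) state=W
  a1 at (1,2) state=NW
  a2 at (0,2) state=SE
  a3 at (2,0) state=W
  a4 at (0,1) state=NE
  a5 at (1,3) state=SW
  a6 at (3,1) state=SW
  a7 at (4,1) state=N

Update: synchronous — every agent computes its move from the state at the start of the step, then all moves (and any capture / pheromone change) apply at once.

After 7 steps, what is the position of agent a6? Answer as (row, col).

t=1: a0@(4,2):W a1@(0,1):NW a2@(1,3):SE a3@(3,3):SW a4@(4,2):NE a5@(2,2):SW a6@(4,0):SW a7@(3,1):N
t=2: a0@(4,1):W a1@(4,0):NW a2@(2,0):SE a3@(4,2):SW a4@(3,3):NE a5@(3,1):SW a6@(0,3):SW a7@(4,0):SW
t=3: a0@(0,0):SW a1@(0,3):SW a2@(3,1):SE a3@(0,1):SW a4@(4,2):SW a5@(4,0):SW a6@(1,2):SW a7@(0,3):SW
t=4: a0@(1,3):SW a1@(1,2):SW a2@(4,0):SW a3@(1,0):SW a4@(0,1):SW a5@(0,3):SW a6@(2,1):SW a7@(1,2):SW
t=5: a0@(2,2):SW a1@(2,1):SW a2@(0,3):SW a3@(2,3):SW a4@(1,0):SW a5@(1,2):SW a6@(3,0):SW a7@(2,1):SW
t=6: a0@(3,1):SW a1@(3,0):SW a2@(1,2):SW a3@(3,2):SW a4@(2,3):SW a5@(2,1):SW a6@(4,3):SW a7@(3,0):SW
t=7: a0@(4,0):SW a1@(4,3):SW a2@(2,1):SW a3@(4,1):SW a4@(3,2):SW a5@(3,0):SW a6@(0,2):SW a7@(4,3):SW

(0, 2)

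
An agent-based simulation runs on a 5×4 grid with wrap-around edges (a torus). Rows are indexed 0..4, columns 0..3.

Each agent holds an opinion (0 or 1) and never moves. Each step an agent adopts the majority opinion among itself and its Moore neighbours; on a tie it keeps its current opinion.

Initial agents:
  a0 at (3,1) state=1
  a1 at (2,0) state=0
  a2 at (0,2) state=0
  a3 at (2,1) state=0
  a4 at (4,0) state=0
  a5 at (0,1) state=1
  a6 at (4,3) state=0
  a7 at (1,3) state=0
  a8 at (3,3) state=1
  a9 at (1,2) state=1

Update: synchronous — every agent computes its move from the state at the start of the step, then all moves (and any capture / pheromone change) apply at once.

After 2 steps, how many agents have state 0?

9

t=1: a0@(3,1):0 a1@(2,0):0 a2@(0,2):0 a3@(2,1):0 a4@(4,0):1 a5@(0,1):1 a6@(4,3):0 a7@(1,3):0 a8@(3,3):0 a9@(1,2):0
t=2: a0@(3,1):0 a1@(2,0):0 a2@(0,2):0 a3@(2,1):0 a4@(4,0):0 a5@(0,1):1 a6@(4,3):0 a7@(1,3):0 a8@(3,3):0 a9@(1,2):0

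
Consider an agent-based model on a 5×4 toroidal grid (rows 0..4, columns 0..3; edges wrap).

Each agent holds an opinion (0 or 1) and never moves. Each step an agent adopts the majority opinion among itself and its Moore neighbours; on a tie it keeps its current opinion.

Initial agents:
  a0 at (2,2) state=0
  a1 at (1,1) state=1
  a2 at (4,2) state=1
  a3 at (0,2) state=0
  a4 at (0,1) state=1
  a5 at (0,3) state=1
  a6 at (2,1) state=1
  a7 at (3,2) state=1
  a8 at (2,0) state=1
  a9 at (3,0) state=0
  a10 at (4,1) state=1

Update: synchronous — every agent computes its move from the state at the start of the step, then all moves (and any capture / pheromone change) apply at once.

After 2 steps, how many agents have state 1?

t=1: a0@(2,2):1 a1@(1,1):1 a2@(4,2):1 a3@(0,2):1 a4@(0,1):1 a5@(0,3):1 a6@(2,1):1 a7@(3,2):1 a8@(2,0):1 a9@(3,0):1 a10@(4,1):1
t=2: (unchanged — steady state)

11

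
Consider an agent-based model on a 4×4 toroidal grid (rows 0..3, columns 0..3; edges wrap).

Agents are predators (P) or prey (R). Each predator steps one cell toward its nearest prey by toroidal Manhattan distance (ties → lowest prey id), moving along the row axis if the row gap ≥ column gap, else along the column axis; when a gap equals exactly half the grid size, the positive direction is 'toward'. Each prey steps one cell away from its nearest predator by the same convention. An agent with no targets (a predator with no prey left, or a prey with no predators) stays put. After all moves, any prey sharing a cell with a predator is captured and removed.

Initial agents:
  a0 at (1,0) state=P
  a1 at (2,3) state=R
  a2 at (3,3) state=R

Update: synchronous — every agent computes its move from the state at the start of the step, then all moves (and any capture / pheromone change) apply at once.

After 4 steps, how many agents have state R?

t=1: a0@(2,0):P a1@(3,3):R a2@(2,3):R
t=2: a0@(2,3):P a1@(0,3):R a2@(2,2):R
t=3: a0@(2,2):P a1@(3,3):R a2@(2,1):R
t=4: a0@(2,1):P a1@(0,3):R a2@(2,0):R

2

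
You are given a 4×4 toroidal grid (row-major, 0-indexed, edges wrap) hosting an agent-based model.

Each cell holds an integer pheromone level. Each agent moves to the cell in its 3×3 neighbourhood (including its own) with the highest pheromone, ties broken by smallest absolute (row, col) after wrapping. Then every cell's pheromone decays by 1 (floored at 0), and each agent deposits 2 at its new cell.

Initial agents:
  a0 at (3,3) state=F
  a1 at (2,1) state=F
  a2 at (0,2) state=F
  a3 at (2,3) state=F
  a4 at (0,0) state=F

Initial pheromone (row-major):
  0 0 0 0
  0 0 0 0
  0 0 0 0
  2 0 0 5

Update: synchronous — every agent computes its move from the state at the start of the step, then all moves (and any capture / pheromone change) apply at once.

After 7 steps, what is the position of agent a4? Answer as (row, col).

t=1: a0@(3,3) a1@(3,0) a2@(3,3) a3@(3,3) a4@(3,3) | pheromone: 0 0 0 0 / 0 0 0 0 / 0 0 0 0 / 3 0 0 12
t=2: a0@(3,3) a1@(3,3) a2@(3,3) a3@(3,3) a4@(3,3) | pheromone: 0 0 0 0 / 0 0 0 0 / 0 0 0 0 / 2 0 0 21
t=3: a0@(3,3) a1@(3,3) a2@(3,3) a3@(3,3) a4@(3,3) | pheromone: 0 0 0 0 / 0 0 0 0 / 0 0 0 0 / 1 0 0 30
t=4: a0@(3,3) a1@(3,3) a2@(3,3) a3@(3,3) a4@(3,3) | pheromone: 0 0 0 0 / 0 0 0 0 / 0 0 0 0 / 0 0 0 39
t=5: a0@(3,3) a1@(3,3) a2@(3,3) a3@(3,3) a4@(3,3) | pheromone: 0 0 0 0 / 0 0 0 0 / 0 0 0 0 / 0 0 0 48
t=6: a0@(3,3) a1@(3,3) a2@(3,3) a3@(3,3) a4@(3,3) | pheromone: 0 0 0 0 / 0 0 0 0 / 0 0 0 0 / 0 0 0 57
t=7: a0@(3,3) a1@(3,3) a2@(3,3) a3@(3,3) a4@(3,3) | pheromone: 0 0 0 0 / 0 0 0 0 / 0 0 0 0 / 0 0 0 66

(3, 3)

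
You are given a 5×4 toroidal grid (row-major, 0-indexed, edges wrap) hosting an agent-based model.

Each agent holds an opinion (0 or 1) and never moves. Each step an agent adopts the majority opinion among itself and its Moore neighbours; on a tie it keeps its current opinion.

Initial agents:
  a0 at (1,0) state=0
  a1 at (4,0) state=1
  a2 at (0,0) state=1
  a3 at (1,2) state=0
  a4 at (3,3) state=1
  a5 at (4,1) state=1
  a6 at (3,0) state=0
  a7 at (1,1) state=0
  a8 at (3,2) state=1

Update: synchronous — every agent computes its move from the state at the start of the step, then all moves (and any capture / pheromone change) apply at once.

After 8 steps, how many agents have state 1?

t=1: a0@(1,0):0 a1@(4,0):1 a2@(0,0):1 a3@(1,2):0 a4@(3,3):1 a5@(4,1):1 a6@(3,0):1 a7@(1,1):0 a8@(3,2):1
t=2: (unchanged — steady state)

6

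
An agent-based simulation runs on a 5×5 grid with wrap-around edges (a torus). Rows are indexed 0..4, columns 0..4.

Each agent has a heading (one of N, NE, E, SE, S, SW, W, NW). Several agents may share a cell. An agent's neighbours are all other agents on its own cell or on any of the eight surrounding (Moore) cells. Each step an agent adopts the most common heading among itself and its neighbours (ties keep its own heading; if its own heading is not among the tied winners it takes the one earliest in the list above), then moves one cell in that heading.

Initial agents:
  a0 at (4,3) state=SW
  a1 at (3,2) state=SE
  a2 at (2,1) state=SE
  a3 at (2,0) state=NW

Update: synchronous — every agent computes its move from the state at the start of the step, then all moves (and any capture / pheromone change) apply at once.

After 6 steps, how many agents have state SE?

4

t=1: a0@(0,2):SW a1@(4,3):SE a2@(3,2):SE a3@(1,4):NW
t=2: a0@(1,1):SW a1@(0,4):SE a2@(4,3):SE a3@(0,3):NW
t=3: a0@(2,0):SW a1@(1,0):SE a2@(0,4):SE a3@(1,4):SE
t=4: a0@(3,1):SE a1@(2,1):SE a2@(1,0):SE a3@(2,0):SE
t=5: a0@(4,2):SE a1@(3,2):SE a2@(2,1):SE a3@(3,1):SE
t=6: a0@(0,3):SE a1@(4,3):SE a2@(3,2):SE a3@(4,2):SE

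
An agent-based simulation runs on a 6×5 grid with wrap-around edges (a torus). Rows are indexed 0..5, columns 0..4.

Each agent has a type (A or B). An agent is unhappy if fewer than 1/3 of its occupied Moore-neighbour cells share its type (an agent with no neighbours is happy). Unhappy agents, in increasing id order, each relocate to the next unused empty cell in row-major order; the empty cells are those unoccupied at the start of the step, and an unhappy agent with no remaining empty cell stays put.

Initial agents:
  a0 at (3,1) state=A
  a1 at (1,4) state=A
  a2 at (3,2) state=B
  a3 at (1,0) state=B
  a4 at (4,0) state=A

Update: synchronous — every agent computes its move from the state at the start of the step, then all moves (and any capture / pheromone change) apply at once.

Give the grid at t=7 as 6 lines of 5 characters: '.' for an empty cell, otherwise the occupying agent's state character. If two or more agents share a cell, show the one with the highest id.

t=1: a0@(3,1):A a1@(0,0):A a2@(0,1):B a3@(0,2):B a4@(4,0):A
t=2: a0@(3,1):A a1@(0,3):A a2@(0,1):B a3@(0,2):B a4@(4,0):A
t=3: a0@(3,1):A a1@(0,0):A a2@(0,1):B a3@(0,2):B a4@(4,0):A
t=4: a0@(3,1):A a1@(0,3):A a2@(0,1):B a3@(0,2):B a4@(4,0):A
t=5: a0@(3,1):A a1@(0,0):A a2@(0,1):B a3@(0,2):B a4@(4,0):A
t=6: a0@(3,1):A a1@(0,3):A a2@(0,1):B a3@(0,2):B a4@(4,0):A
t=7: a0@(3,1):A a1@(0,0):A a2@(0,1):B a3@(0,2):B a4@(4,0):A

ABB..
.....
.....
.A...
A....
.....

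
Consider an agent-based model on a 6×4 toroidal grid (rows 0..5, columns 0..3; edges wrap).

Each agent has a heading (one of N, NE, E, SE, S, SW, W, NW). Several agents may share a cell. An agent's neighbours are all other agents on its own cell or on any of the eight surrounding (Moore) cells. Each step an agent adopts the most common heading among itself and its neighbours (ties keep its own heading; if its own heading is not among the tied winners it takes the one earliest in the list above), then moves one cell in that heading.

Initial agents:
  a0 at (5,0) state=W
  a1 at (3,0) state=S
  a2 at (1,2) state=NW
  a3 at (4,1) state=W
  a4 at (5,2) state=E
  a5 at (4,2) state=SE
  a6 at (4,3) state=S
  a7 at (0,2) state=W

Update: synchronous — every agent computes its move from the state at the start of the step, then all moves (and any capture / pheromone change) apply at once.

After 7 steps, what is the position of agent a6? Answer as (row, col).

(0, 2)

t=1: a0@(5,3):W a1@(4,0):S a2@(0,1):NW a3@(4,0):W a4@(5,1):W a5@(5,3):SE a6@(5,3):S a7@(0,1):W
t=2: a0@(5,2):W a1@(4,3):W a2@(0,0):W a3@(4,3):W a4@(5,0):W a5@(0,3):S a6@(0,3):S a7@(0,0):W
t=3: a0@(5,1):W a1@(4,2):W a2@(0,3):W a3@(4,2):W a4@(5,3):W a5@(0,2):W a6@(0,2):W a7@(0,3):W
t=4: a0@(5,0):W a1@(4,1):W a2@(0,2):W a3@(4,1):W a4@(5,2):W a5@(0,1):W a6@(0,1):W a7@(0,2):W
t=5: a0@(5,3):W a1@(4,0):W a2@(0,1):W a3@(4,0):W a4@(5,1):W a5@(0,0):W a6@(0,0):W a7@(0,1):W
t=6: a0@(5,2):W a1@(4,3):W a2@(0,0):W a3@(4,3):W a4@(5,0):W a5@(0,3):W a6@(0,3):W a7@(0,0):W
t=7: a0@(5,1):W a1@(4,2):W a2@(0,3):W a3@(4,2):W a4@(5,3):W a5@(0,2):W a6@(0,2):W a7@(0,3):W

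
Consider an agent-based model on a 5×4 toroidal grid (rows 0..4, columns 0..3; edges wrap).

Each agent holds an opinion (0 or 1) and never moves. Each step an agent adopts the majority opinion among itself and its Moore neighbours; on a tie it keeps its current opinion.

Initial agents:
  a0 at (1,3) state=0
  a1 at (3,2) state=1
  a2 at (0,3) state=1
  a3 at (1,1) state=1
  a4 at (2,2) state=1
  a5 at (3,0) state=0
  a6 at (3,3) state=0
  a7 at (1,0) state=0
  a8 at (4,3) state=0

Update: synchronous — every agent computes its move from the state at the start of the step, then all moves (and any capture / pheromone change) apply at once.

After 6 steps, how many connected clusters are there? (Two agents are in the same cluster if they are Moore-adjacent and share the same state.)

t=1: a0@(1,3):0 a1@(3,2):1 a2@(0,3):0 a3@(1,1):1 a4@(2,2):1 a5@(3,0):0 a6@(3,3):0 a7@(1,0):0 a8@(4,3):0
t=2: (unchanged — steady state)

2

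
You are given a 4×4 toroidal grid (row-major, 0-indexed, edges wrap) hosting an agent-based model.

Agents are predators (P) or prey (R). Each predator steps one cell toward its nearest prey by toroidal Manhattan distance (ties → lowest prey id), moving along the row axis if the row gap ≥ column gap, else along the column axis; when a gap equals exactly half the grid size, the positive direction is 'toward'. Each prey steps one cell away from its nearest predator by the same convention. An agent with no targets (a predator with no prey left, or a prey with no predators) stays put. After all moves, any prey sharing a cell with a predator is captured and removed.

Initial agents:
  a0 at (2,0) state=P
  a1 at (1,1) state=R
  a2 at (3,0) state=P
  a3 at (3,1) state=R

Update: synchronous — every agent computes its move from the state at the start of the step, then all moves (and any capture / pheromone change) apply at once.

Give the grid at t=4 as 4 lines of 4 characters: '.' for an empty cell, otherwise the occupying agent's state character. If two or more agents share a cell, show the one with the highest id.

t=1: a0@(1,0):P a1@(0,1):R a2@(3,1):P a3@(3,2):R
t=2: a0@(0,0):P a1@(1,1):R a2@(0,1):P a3@(3,3):R
t=3: a0@(1,0):P a1@(2,1):R a2@(1,1):P a3@(2,3):R
t=4: a0@(2,0):P a1@(3,1):R a2@(2,1):P a3@(3,3):R

....
....
PP..
.R.R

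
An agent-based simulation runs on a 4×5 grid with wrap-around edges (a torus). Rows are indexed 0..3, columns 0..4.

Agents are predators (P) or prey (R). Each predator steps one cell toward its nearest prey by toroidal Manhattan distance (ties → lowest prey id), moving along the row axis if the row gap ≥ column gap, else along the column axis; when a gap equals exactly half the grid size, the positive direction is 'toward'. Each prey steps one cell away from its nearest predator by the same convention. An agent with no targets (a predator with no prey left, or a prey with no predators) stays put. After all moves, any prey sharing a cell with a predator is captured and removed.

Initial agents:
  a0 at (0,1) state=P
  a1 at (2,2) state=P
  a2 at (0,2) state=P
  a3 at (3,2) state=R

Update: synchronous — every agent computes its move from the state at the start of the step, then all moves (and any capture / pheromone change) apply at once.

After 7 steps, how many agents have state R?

t=1: a0@(3,1):P a1@(3,2):P a2@(3,2):P a3@(0,2):R
t=2: a0@(0,1):P a1@(0,2):P a2@(0,2):P a3@(1,2):R
t=3: a0@(1,1):P a1@(1,2):P a2@(1,2):P a3@(2,2):R
t=4: a0@(2,1):P a1@(2,2):P a2@(2,2):P a3@(3,2):R
t=5: a0@(3,1):P a1@(3,2):P a2@(3,2):P a3@(0,2):R
t=6: a0@(0,1):P a1@(0,2):P a2@(0,2):P a3@(1,2):R
t=7: a0@(1,1):P a1@(1,2):P a2@(1,2):P a3@(2,2):R

1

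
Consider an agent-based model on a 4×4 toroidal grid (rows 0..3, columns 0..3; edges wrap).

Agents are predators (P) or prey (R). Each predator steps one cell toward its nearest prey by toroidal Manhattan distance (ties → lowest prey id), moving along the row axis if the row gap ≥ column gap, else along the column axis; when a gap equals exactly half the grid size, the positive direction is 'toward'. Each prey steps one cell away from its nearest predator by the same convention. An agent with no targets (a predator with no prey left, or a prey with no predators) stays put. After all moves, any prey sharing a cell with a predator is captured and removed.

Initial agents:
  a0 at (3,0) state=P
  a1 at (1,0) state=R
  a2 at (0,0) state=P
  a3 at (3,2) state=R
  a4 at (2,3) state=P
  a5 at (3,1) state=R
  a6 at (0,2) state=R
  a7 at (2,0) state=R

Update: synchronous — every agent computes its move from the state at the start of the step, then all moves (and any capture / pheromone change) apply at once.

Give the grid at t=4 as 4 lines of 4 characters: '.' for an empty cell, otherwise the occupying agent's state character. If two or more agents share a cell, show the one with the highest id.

t=1: a0@(3,1):P a2@(1,0):P a4@(2,0):P a5@(3,2):R a6@(0,1):R
t=2: a0@(3,2):P a2@(0,0):P a4@(2,1):P a5@(3,3):R a6@(1,1):R
t=3: a0@(3,3):P a2@(3,0):P a4@(1,1):P a6@(0,1):R
t=4: a0@(3,0):P a2@(0,0):P a4@(0,1):P a6@(3,1):R

PP..
....
....
PR..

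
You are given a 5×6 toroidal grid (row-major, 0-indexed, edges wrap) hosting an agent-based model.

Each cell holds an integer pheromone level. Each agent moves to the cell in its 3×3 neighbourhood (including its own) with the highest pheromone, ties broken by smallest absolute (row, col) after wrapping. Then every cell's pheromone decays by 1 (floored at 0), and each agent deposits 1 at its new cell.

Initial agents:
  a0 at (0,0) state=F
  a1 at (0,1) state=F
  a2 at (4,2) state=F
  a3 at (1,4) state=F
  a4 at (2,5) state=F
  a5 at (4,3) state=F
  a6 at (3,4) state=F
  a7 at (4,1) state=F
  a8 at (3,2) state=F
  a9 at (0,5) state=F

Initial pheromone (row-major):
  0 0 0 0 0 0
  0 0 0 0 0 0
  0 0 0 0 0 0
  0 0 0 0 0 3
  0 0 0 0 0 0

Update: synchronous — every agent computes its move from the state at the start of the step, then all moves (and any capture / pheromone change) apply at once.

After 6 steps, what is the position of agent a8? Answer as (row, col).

(2, 1)

t=1: a0@(0,0) a1@(0,0) a2@(0,1) a3@(0,3) a4@(3,5) a5@(0,2) a6@(3,5) a7@(0,0) a8@(2,1) a9@(0,0) | pheromone: 4 1 1 1 0 0 / 0 0 0 0 0 0 / 0 1 0 0 0 0 / 0 0 0 0 0 4 / 0 0 0 0 0 0
t=2: a0@(0,0) a1@(0,0) a2@(0,0) a3@(0,2) a4@(3,5) a5@(0,1) a6@(3,5) a7@(0,0) a8@(2,1) a9@(0,0) | pheromone: 8 1 1 0 0 0 / 0 0 0 0 0 0 / 0 1 0 0 0 0 / 0 0 0 0 0 5 / 0 0 0 0 0 0
t=3: a0@(0,0) a1@(0,0) a2@(0,0) a3@(0,1) a4@(3,5) a5@(0,0) a6@(3,5) a7@(0,0) a8@(2,1) a9@(0,0) | pheromone: 13 1 0 0 0 0 / 0 0 0 0 0 0 / 0 1 0 0 0 0 / 0 0 0 0 0 6 / 0 0 0 0 0 0
t=4: a0@(0,0) a1@(0,0) a2@(0,0) a3@(0,0) a4@(3,5) a5@(0,0) a6@(3,5) a7@(0,0) a8@(2,1) a9@(0,0) | pheromone: 19 0 0 0 0 0 / 0 0 0 0 0 0 / 0 1 0 0 0 0 / 0 0 0 0 0 7 / 0 0 0 0 0 0
t=5: a0@(0,0) a1@(0,0) a2@(0,0) a3@(0,0) a4@(3,5) a5@(0,0) a6@(3,5) a7@(0,0) a8@(2,1) a9@(0,0) | pheromone: 25 0 0 0 0 0 / 0 0 0 0 0 0 / 0 1 0 0 0 0 / 0 0 0 0 0 8 / 0 0 0 0 0 0
t=6: a0@(0,0) a1@(0,0) a2@(0,0) a3@(0,0) a4@(3,5) a5@(0,0) a6@(3,5) a7@(0,0) a8@(2,1) a9@(0,0) | pheromone: 31 0 0 0 0 0 / 0 0 0 0 0 0 / 0 1 0 0 0 0 / 0 0 0 0 0 9 / 0 0 0 0 0 0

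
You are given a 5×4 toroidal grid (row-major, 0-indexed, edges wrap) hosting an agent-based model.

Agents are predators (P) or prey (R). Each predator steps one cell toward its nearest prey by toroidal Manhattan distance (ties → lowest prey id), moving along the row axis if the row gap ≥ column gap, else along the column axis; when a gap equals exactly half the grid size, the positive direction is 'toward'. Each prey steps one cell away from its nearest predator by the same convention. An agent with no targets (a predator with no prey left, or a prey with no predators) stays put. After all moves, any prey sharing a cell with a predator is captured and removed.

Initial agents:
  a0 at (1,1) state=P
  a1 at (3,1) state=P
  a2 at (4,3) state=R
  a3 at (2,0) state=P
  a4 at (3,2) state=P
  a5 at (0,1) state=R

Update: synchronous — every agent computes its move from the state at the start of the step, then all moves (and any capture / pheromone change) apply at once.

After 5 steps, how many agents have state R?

t=1: a0@(0,1):P a1@(4,1):P a2@(0,3):R a3@(3,0):P a4@(4,2):P
t=2: a0@(0,2):P a1@(4,2):P a3@(4,0):P a4@(0,2):P
t=3: (unchanged — steady state)

0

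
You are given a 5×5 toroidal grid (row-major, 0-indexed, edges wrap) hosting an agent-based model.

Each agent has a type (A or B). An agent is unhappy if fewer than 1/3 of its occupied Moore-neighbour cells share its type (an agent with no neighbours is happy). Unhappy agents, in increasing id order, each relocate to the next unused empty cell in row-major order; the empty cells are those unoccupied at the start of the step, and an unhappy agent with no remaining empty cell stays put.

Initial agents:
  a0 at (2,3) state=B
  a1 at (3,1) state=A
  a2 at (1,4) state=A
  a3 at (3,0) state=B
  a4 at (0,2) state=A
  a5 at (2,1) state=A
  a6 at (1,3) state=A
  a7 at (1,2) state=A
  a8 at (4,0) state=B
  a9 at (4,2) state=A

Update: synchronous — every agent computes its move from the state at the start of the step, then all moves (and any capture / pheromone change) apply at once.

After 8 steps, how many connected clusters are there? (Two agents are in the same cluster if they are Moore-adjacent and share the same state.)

t=1: a0@(0,0):B a1@(3,1):A a2@(1,4):A a3@(3,0):B a4@(0,2):A a5@(2,1):A a6@(1,3):A a7@(1,2):A a8@(4,0):B a9@(4,2):A
t=2: (unchanged — steady state)

2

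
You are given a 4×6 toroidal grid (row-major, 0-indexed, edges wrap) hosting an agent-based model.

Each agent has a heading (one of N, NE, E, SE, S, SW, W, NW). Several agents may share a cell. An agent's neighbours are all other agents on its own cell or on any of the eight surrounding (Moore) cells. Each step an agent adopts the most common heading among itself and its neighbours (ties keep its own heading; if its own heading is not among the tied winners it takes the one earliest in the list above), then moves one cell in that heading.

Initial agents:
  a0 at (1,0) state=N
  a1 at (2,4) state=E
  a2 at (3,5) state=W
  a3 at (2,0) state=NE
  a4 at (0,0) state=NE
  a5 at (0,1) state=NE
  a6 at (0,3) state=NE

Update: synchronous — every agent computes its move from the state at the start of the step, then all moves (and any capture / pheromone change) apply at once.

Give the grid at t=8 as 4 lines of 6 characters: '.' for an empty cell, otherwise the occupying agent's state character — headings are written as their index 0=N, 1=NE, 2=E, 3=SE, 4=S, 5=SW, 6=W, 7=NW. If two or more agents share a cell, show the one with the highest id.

t=1: a0@(0,1):NE a1@(2,5):E a2@(2,0):NE a3@(1,1):NE a4@(3,1):NE a5@(3,2):NE a6@(3,4):NE
t=2: a0@(3,2):NE a1@(1,0):NE a2@(1,1):NE a3@(0,2):NE a4@(2,2):NE a5@(2,3):NE a6@(2,5):NE
t=3: a0@(2,3):NE a1@(0,1):NE a2@(0,2):NE a3@(3,3):NE a4@(1,3):NE a5@(1,4):NE a6@(1,0):NE
t=4: a0@(1,4):NE a1@(3,2):NE a2@(3,3):NE a3@(2,4):NE a4@(0,4):NE a5@(0,5):NE a6@(0,1):NE
t=5: a0@(0,5):NE a1@(2,3):NE a2@(2,4):NE a3@(1,5):NE a4@(3,5):NE a5@(3,0):NE a6@(3,2):NE
t=6: a0@(3,0):NE a1@(1,4):NE a2@(1,5):NE a3@(0,0):NE a4@(2,0):NE a5@(2,1):NE a6@(2,3):NE
t=7: a0@(2,1):NE a1@(0,5):NE a2@(0,0):NE a3@(3,1):NE a4@(1,1):NE a5@(1,2):NE a6@(1,4):NE
t=8: a0@(1,2):NE a1@(3,0):NE a2@(3,1):NE a3@(2,2):NE a4@(0,2):NE a5@(0,3):NE a6@(0,5):NE

..11.1
..1...
..1...
11....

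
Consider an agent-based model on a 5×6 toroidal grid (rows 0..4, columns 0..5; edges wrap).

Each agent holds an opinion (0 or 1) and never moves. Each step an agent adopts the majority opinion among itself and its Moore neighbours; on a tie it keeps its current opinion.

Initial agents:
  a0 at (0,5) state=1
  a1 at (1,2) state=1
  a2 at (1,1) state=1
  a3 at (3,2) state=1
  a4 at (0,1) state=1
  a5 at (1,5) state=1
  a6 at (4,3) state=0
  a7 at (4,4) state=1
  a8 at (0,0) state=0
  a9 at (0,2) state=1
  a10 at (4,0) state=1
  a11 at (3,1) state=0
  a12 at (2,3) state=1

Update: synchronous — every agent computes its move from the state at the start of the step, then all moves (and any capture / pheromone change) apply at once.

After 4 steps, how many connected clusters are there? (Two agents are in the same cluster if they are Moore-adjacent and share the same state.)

1

t=1: a0@(0,5):1 a1@(1,2):1 a2@(1,1):1 a3@(3,2):1 a4@(0,1):1 a5@(1,5):1 a6@(4,3):1 a7@(4,4):1 a8@(0,0):1 a9@(0,2):1 a10@(4,0):1 a11@(3,1):1 a12@(2,3):1
t=2: (unchanged — steady state)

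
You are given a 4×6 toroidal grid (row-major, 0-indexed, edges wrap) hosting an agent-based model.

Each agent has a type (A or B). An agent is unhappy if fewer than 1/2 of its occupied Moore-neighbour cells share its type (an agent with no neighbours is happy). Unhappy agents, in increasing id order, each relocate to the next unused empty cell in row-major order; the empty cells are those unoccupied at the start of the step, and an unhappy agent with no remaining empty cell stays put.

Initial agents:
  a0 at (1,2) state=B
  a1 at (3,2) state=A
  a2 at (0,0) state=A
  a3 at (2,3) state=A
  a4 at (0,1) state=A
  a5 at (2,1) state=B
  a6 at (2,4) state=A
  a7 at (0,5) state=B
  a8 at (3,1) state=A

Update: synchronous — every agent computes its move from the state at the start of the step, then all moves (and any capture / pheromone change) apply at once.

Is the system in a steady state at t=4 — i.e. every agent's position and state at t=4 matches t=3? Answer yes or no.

yes

t=1: a0@(0,2):B a1@(3,2):A a2@(0,0):A a3@(2,3):A a4@(0,1):A a5@(0,3):B a6@(2,4):A a7@(0,4):B a8@(3,1):A
t=2: a0@(0,5):B a1@(3,2):A a2@(0,0):A a3@(2,3):A a4@(0,1):A a5@(0,3):B a6@(2,4):A a7@(0,4):B a8@(3,1):A
t=3: (unchanged — steady state)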